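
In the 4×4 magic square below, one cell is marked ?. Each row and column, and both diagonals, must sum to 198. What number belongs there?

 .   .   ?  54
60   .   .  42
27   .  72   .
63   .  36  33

Row 4 must total 198; the given cells sum to 132, so (4,2) = 66.
From column 1, 198 − (60 + 27 + 63) gives (1,1) = 48.
The remaining cell in column 4 is (3,4) = 198 − 129 = 69.
From main diagonal, 198 − (48 + 72 + 33) gives (2,2) = 45.
Using row 2: 60 + 45 + 42 + ? → (2,3) = 198 − 147 = 51.
Row 3: 27 + 72 + 69 + ? = 198, so (3,2) = 30.
The remaining cell in column 2 is (1,2) = 198 − 141 = 57.
Column 3: 51 + 72 + 36 + ? = 198, so (1,3) = 39.

39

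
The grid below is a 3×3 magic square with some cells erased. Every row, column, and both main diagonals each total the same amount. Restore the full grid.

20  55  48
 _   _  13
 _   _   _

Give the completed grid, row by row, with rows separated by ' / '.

20 55 48 / 69 41 13 / 34 27 62

Row 1 is already complete: 20 + 55 + 48 = 123, so that is the magic constant.
Column 3 must total 123; the given cells sum to 61, so (3,3) = 62.
The remaining cell in main diagonal is (2,2) = 123 − 82 = 41.
Anti-diagonal must total 123; the given cells sum to 89, so (3,1) = 34.
From row 2, 123 − (41 + 13) gives (2,1) = 69.
Row 3 needs 123; the known cells sum to 96, so (3,2) = 27.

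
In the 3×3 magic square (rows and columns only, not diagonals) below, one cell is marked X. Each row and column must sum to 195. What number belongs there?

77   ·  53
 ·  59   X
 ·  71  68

74

Row 1 needs 195; the known cells sum to 130, so (1,2) = 65.
Row 3 needs 195; the known cells sum to 139, so (3,1) = 56.
The remaining cell in column 1 is (2,1) = 195 − 133 = 62.
Column 3 must total 195; the given cells sum to 121, so (2,3) = 74.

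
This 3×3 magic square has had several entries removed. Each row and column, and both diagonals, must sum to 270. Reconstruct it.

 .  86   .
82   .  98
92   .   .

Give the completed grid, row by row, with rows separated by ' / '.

The remaining cell in row 2 is (2,2) = 270 − 180 = 90.
Using column 1: 82 + 92 + ? → (1,1) = 270 − 174 = 96.
The remaining cell in column 2 is (3,2) = 270 − 176 = 94.
Main diagonal needs 270; the known cells sum to 186, so (3,3) = 84.
From anti-diagonal, 270 − (90 + 92) gives (1,3) = 88.

96 86 88 / 82 90 98 / 92 94 84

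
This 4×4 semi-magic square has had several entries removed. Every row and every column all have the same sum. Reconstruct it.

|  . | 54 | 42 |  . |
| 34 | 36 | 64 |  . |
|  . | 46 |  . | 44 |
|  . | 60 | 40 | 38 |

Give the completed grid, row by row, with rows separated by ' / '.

48 54 42 52 / 34 36 64 62 / 56 46 50 44 / 58 60 40 38

Column 2 is already complete: 54 + 36 + 46 + 60 = 196, so that is the magic constant.
From row 2, 196 − (34 + 36 + 64) gives (2,4) = 62.
Row 4 must total 196; the given cells sum to 138, so (4,1) = 58.
Column 3 must total 196; the given cells sum to 146, so (3,3) = 50.
Using column 4: 62 + 44 + 38 + ? → (1,4) = 196 − 144 = 52.
Row 1: 54 + 42 + 52 + ? = 196, so (1,1) = 48.
Row 3 needs 196; the known cells sum to 140, so (3,1) = 56.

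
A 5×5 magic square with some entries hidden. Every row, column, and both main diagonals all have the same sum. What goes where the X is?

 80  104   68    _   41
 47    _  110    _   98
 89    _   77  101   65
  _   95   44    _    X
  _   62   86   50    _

Column 3 is complete and sums to 385; that is the magic constant.
Row 1: 80 + 104 + 68 + 41 + ? = 385, so (1,4) = 92.
The remaining cell in row 3 is (3,2) = 385 − 332 = 53.
Column 2 needs 385; the known cells sum to 314, so (2,2) = 71.
Row 2 needs 385; the known cells sum to 326, so (2,4) = 59.
Column 4: 92 + 59 + 101 + 50 + ? = 385, so (4,4) = 83.
Main diagonal must total 385; the given cells sum to 311, so (5,5) = 74.
Anti-diagonal must total 385; the given cells sum to 272, so (5,1) = 113.
From column 1, 385 − (80 + 47 + 89 + 113) gives (4,1) = 56.
Using column 5: 41 + 98 + 65 + 74 + ? → (4,5) = 385 − 278 = 107.

107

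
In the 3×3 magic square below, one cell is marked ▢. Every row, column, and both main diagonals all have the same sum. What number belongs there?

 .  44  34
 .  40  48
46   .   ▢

38

Anti-diagonal is complete and sums to 120; that is the magic constant.
Using row 1: 44 + 34 + ? → (1,1) = 120 − 78 = 42.
Using row 2: 40 + 48 + ? → (2,1) = 120 − 88 = 32.
The remaining cell in column 2 is (3,2) = 120 − 84 = 36.
The remaining cell in column 3 is (3,3) = 120 − 82 = 38.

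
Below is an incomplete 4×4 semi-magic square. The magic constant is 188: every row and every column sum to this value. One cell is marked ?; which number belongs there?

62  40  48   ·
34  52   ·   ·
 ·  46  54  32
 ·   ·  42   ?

Row 1 must total 188; the given cells sum to 150, so (1,4) = 38.
Row 3 must total 188; the given cells sum to 132, so (3,1) = 56.
From column 1, 188 − (62 + 34 + 56) gives (4,1) = 36.
From column 2, 188 − (40 + 52 + 46) gives (4,2) = 50.
Column 3: 48 + 54 + 42 + ? = 188, so (2,3) = 44.
From row 2, 188 − (34 + 52 + 44) gives (2,4) = 58.
Row 4: 36 + 50 + 42 + ? = 188, so (4,4) = 60.

60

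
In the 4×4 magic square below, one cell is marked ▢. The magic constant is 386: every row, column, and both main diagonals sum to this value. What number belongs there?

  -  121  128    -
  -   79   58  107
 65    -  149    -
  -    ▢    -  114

Using row 2: 79 + 58 + 107 + ? → (2,1) = 386 − 244 = 142.
Column 3 must total 386; the given cells sum to 335, so (4,3) = 51.
From main diagonal, 386 − (79 + 149 + 114) gives (1,1) = 44.
The remaining cell in row 1 is (1,4) = 386 − 293 = 93.
Column 1 must total 386; the given cells sum to 251, so (4,1) = 135.
Column 4 must total 386; the given cells sum to 314, so (3,4) = 72.
From anti-diagonal, 386 − (93 + 58 + 135) gives (3,2) = 100.
Row 4 must total 386; the given cells sum to 300, so (4,2) = 86.

86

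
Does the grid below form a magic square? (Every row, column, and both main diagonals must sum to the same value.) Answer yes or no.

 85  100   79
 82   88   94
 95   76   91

Row 1: 85 + 100 + 79 = 264.
Row 2: 82 + 88 + 94 = 264.
Row 3: 95 + 76 + 91 = 262.
Column 1: 85 + 82 + 95 = 262.
Column 2: 100 + 88 + 76 = 264.
Column 3: 79 + 94 + 91 = 264.
Main diagonal: 85 + 88 + 91 = 264.
Anti-diagonal: 79 + 88 + 95 = 262.

No — column 2 sums to 264 but column 1 sums to 262.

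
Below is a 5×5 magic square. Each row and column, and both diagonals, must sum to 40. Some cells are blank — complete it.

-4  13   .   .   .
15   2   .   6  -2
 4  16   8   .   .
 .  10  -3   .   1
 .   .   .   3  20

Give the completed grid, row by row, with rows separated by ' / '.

-4 13 5 17 9 / 15 2 19 6 -2 / 4 16 8 0 12 / 18 10 -3 14 1 / 7 -1 11 3 20

Row 2 must total 40; the given cells sum to 21, so (2,3) = 19.
Column 2: 13 + 2 + 16 + 10 + ? = 40, so (5,2) = -1.
Main diagonal: -4 + 2 + 8 + 20 + ? = 40, so (4,4) = 14.
Row 4 must total 40; the given cells sum to 22, so (4,1) = 18.
Column 1 must total 40; the given cells sum to 33, so (5,1) = 7.
Anti-diagonal: 6 + 8 + 10 + 7 + ? = 40, so (1,5) = 9.
Row 5: 7 + (-1) + 3 + 20 + ? = 40, so (5,3) = 11.
Column 3 needs 40; the known cells sum to 35, so (1,3) = 5.
Column 5: 9 + (-2) + 1 + 20 + ? = 40, so (3,5) = 12.
Row 1 needs 40; the known cells sum to 23, so (1,4) = 17.
Using row 3: 4 + 16 + 8 + 12 + ? → (3,4) = 40 − 40 = 0.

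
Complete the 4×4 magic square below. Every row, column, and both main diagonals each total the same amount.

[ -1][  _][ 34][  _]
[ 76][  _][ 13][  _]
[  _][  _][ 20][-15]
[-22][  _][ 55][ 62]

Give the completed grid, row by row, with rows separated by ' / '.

-1 6 34 83 / 76 41 13 -8 / 69 48 20 -15 / -22 27 55 62

Column 3 is already complete: 34 + 13 + 20 + 55 = 122, so that is the magic constant.
Row 4 must total 122; the given cells sum to 95, so (4,2) = 27.
From column 1, 122 − (-1 + 76 + (-22)) gives (3,1) = 69.
Main diagonal: -1 + 20 + 62 + ? = 122, so (2,2) = 41.
The remaining cell in row 2 is (2,4) = 122 − 130 = -8.
Row 3: 69 + 20 + (-15) + ? = 122, so (3,2) = 48.
Using column 2: 41 + 48 + 27 + ? → (1,2) = 122 − 116 = 6.
Column 4 must total 122; the given cells sum to 39, so (1,4) = 83.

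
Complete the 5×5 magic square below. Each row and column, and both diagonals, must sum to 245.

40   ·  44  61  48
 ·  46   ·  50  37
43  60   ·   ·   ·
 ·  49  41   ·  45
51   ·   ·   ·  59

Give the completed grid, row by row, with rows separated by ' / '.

40 52 44 61 48 / 54 46 58 50 37 / 43 60 47 39 56 / 57 49 41 53 45 / 51 38 55 42 59

The remaining cell in row 1 is (1,2) = 245 − 193 = 52.
Column 2 must total 245; the given cells sum to 207, so (5,2) = 38.
Column 5 must total 245; the given cells sum to 189, so (3,5) = 56.
Anti-diagonal needs 245; the known cells sum to 198, so (3,3) = 47.
Row 3 must total 245; the given cells sum to 206, so (3,4) = 39.
Main diagonal needs 245; the known cells sum to 192, so (4,4) = 53.
From row 4, 245 − (49 + 41 + 53 + 45) gives (4,1) = 57.
The remaining cell in column 1 is (2,1) = 245 − 191 = 54.
Column 4: 61 + 50 + 39 + 53 + ? = 245, so (5,4) = 42.
Row 2 needs 245; the known cells sum to 187, so (2,3) = 58.
From row 5, 245 − (51 + 38 + 42 + 59) gives (5,3) = 55.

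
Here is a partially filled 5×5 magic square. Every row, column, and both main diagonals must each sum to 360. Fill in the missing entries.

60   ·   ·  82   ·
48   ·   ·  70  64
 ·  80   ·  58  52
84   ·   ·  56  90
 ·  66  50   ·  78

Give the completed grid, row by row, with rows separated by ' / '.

Column 4 needs 360; the known cells sum to 266, so (5,4) = 94.
From column 5, 360 − (64 + 52 + 90 + 78) gives (1,5) = 76.
Row 5 needs 360; the known cells sum to 288, so (5,1) = 72.
The remaining cell in column 1 is (3,1) = 360 − 264 = 96.
Row 3 must total 360; the given cells sum to 286, so (3,3) = 74.
Using main diagonal: 60 + 74 + 56 + 78 + ? → (2,2) = 360 − 268 = 92.
The remaining cell in anti-diagonal is (4,2) = 360 − 292 = 68.
Using row 2: 48 + 92 + 70 + 64 + ? → (2,3) = 360 − 274 = 86.
Row 4 must total 360; the given cells sum to 298, so (4,3) = 62.
Column 2 needs 360; the known cells sum to 306, so (1,2) = 54.
Column 3 needs 360; the known cells sum to 272, so (1,3) = 88.

60 54 88 82 76 / 48 92 86 70 64 / 96 80 74 58 52 / 84 68 62 56 90 / 72 66 50 94 78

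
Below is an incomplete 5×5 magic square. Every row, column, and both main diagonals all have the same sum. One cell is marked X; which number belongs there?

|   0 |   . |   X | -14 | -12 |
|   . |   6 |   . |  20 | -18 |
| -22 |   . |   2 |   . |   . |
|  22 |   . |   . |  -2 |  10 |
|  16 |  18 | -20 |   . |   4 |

24

Main diagonal is complete and sums to 10; that is the magic constant.
Row 5 needs 10; the known cells sum to 18, so (5,4) = -8.
From column 1, 10 − (0 + (-22) + 22 + 16) gives (2,1) = -6.
Column 4 must total 10; the given cells sum to -4, so (3,4) = 14.
Column 5 needs 10; the known cells sum to -16, so (3,5) = 26.
The remaining cell in anti-diagonal is (4,2) = 10 − 26 = -16.
From row 2, 10 − (-6 + 6 + 20 + (-18)) gives (2,3) = 8.
Row 3: -22 + 2 + 14 + 26 + ? = 10, so (3,2) = -10.
Row 4: 22 + (-16) + (-2) + 10 + ? = 10, so (4,3) = -4.
Column 2 must total 10; the given cells sum to -2, so (1,2) = 12.
From column 3, 10 − (8 + 2 + (-4) + (-20)) gives (1,3) = 24.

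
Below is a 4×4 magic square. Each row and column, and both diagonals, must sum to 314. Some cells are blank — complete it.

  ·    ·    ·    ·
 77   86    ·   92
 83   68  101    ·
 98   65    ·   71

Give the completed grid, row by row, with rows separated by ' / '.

56 95 74 89 / 77 86 59 92 / 83 68 101 62 / 98 65 80 71

Row 2: 77 + 86 + 92 + ? = 314, so (2,3) = 59.
From row 3, 314 − (83 + 68 + 101) gives (3,4) = 62.
Row 4 needs 314; the known cells sum to 234, so (4,3) = 80.
Using column 1: 77 + 83 + 98 + ? → (1,1) = 314 − 258 = 56.
Column 2: 86 + 68 + 65 + ? = 314, so (1,2) = 95.
Column 3 must total 314; the given cells sum to 240, so (1,3) = 74.
Using column 4: 92 + 62 + 71 + ? → (1,4) = 314 − 225 = 89.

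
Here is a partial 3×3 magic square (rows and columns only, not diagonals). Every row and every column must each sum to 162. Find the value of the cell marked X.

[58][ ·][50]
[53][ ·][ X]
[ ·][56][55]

57

Row 1 must total 162; the given cells sum to 108, so (1,2) = 54.
The remaining cell in row 3 is (3,1) = 162 − 111 = 51.
From column 2, 162 − (54 + 56) gives (2,2) = 52.
Column 3 must total 162; the given cells sum to 105, so (2,3) = 57.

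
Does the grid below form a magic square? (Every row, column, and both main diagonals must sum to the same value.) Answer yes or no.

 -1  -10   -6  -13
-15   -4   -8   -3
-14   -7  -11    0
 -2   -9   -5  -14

No — row 3 sums to -32 but column 3 sums to -30.

Row 1: -1 + (-10) + (-6) + (-13) = -30.
Row 2: -15 + (-4) + (-8) + (-3) = -30.
Row 3: -14 + (-7) + (-11) + 0 = -32.
Row 4: -2 + (-9) + (-5) + (-14) = -30.
Column 1: -1 + (-15) + (-14) + (-2) = -32.
Column 2: -10 + (-4) + (-7) + (-9) = -30.
Column 3: -6 + (-8) + (-11) + (-5) = -30.
Column 4: -13 + (-3) + 0 + (-14) = -30.
Main diagonal: -1 + (-4) + (-11) + (-14) = -30.
Anti-diagonal: -13 + (-8) + (-7) + (-2) = -30.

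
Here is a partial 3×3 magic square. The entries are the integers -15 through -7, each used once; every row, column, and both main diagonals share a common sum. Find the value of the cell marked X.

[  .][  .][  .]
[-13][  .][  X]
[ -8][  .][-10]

The entries are -15 through -7, which sum to -99, so each line sums to -99/3 = -33.
From row 3, -33 − (-8 + (-10)) gives (3,2) = -15.
Using column 1: -13 + (-8) + ? → (1,1) = -33 − (-21) = -12.
Using main diagonal: -12 + (-10) + ? → (2,2) = -33 − (-22) = -11.
From anti-diagonal, -33 − (-11 + (-8)) gives (1,3) = -14.
Using row 1: -12 + (-14) + ? → (1,2) = -33 − (-26) = -7.
Row 2 must total -33; the given cells sum to -24, so (2,3) = -9.

-9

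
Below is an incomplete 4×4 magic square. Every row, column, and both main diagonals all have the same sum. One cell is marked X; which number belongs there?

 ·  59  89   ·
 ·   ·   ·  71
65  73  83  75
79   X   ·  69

87

Row 3 is complete and sums to 296; that is the magic constant.
Column 4 needs 296; the known cells sum to 215, so (1,4) = 81.
Anti-diagonal needs 296; the known cells sum to 233, so (2,3) = 63.
The remaining cell in row 1 is (1,1) = 296 − 229 = 67.
The remaining cell in column 1 is (2,1) = 296 − 211 = 85.
Column 3 must total 296; the given cells sum to 235, so (4,3) = 61.
Main diagonal needs 296; the known cells sum to 219, so (2,2) = 77.
From row 4, 296 − (79 + 61 + 69) gives (4,2) = 87.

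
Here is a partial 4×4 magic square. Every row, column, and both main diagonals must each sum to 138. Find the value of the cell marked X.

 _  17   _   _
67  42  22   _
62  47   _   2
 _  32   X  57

The remaining cell in row 2 is (2,4) = 138 − 131 = 7.
From row 3, 138 − (62 + 47 + 2) gives (3,3) = 27.
The remaining cell in column 4 is (1,4) = 138 − 66 = 72.
Main diagonal: 42 + 27 + 57 + ? = 138, so (1,1) = 12.
From anti-diagonal, 138 − (72 + 22 + 47) gives (4,1) = -3.
Row 1 needs 138; the known cells sum to 101, so (1,3) = 37.
Row 4: -3 + 32 + 57 + ? = 138, so (4,3) = 52.

52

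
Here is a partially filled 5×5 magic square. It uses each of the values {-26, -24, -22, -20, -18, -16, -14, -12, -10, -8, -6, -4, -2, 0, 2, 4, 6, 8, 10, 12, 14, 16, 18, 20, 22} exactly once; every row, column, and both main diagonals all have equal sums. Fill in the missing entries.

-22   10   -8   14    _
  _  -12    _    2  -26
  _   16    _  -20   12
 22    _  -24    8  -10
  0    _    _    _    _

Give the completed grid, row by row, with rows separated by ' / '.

The 25 entries sum to -50, so each line sums to -50/5 = -10.
Row 1 must total -10; the given cells sum to -6, so (1,5) = -4.
Using row 4: 22 + (-24) + 8 + (-10) + ? → (4,2) = -10 − (-4) = -6.
The remaining cell in column 2 is (5,2) = -10 − 8 = -18.
From column 4, -10 − (14 + 2 + (-20) + 8) gives (5,4) = -14.
Column 5 must total -10; the given cells sum to -28, so (5,5) = 18.
Using main diagonal: -22 + (-12) + 8 + 18 + ? → (3,3) = -10 − (-8) = -2.
Row 3 must total -10; the given cells sum to 6, so (3,1) = -16.
Using row 5: 0 + (-18) + (-14) + 18 + ? → (5,3) = -10 − (-14) = 4.
Column 1: -22 + (-16) + 22 + 0 + ? = -10, so (2,1) = 6.
Using column 3: -8 + (-2) + (-24) + 4 + ? → (2,3) = -10 − (-30) = 20.

-22 10 -8 14 -4 / 6 -12 20 2 -26 / -16 16 -2 -20 12 / 22 -6 -24 8 -10 / 0 -18 4 -14 18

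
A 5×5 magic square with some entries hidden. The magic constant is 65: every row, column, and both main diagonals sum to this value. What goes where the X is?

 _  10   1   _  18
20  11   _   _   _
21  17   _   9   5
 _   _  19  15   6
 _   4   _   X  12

From row 3, 65 − (21 + 17 + 9 + 5) gives (3,3) = 13.
The remaining cell in column 2 is (4,2) = 65 − 42 = 23.
From column 5, 65 − (18 + 5 + 6 + 12) gives (2,5) = 24.
Main diagonal must total 65; the given cells sum to 51, so (1,1) = 14.
The remaining cell in row 1 is (1,4) = 65 − 43 = 22.
From row 4, 65 − (23 + 19 + 15 + 6) gives (4,1) = 2.
From column 1, 65 − (14 + 20 + 21 + 2) gives (5,1) = 8.
From anti-diagonal, 65 − (18 + 13 + 23 + 8) gives (2,4) = 3.
Row 2 must total 65; the given cells sum to 58, so (2,3) = 7.
Column 3: 1 + 7 + 13 + 19 + ? = 65, so (5,3) = 25.
From column 4, 65 − (22 + 3 + 9 + 15) gives (5,4) = 16.

16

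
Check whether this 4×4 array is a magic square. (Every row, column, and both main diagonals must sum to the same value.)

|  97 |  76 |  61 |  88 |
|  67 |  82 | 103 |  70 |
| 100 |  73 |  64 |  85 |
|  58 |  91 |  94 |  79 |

Row 1: 97 + 76 + 61 + 88 = 322.
Row 2: 67 + 82 + 103 + 70 = 322.
Row 3: 100 + 73 + 64 + 85 = 322.
Row 4: 58 + 91 + 94 + 79 = 322.
Column 1: 97 + 67 + 100 + 58 = 322.
Column 2: 76 + 82 + 73 + 91 = 322.
Column 3: 61 + 103 + 64 + 94 = 322.
Column 4: 88 + 70 + 85 + 79 = 322.
Main diagonal: 97 + 82 + 64 + 79 = 322.
Anti-diagonal: 88 + 103 + 73 + 58 = 322.
All lines sum to 322.

Yes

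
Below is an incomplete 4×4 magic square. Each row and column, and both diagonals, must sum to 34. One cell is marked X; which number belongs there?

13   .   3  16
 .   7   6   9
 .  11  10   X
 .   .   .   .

Row 1 needs 34; the known cells sum to 32, so (1,2) = 2.
From row 2, 34 − (7 + 6 + 9) gives (2,1) = 12.
Column 2: 2 + 7 + 11 + ? = 34, so (4,2) = 14.
The remaining cell in column 3 is (4,3) = 34 − 19 = 15.
Main diagonal must total 34; the given cells sum to 30, so (4,4) = 4.
From anti-diagonal, 34 − (16 + 6 + 11) gives (4,1) = 1.
From column 1, 34 − (13 + 12 + 1) gives (3,1) = 8.
Column 4 must total 34; the given cells sum to 29, so (3,4) = 5.

5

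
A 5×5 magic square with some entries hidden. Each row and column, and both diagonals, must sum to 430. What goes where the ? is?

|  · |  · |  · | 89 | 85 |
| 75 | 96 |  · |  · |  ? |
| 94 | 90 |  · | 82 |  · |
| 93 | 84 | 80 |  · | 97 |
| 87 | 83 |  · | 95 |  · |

79

From row 4, 430 − (93 + 84 + 80 + 97) gives (4,4) = 76.
From column 1, 430 − (75 + 94 + 93 + 87) gives (1,1) = 81.
The remaining cell in column 2 is (1,2) = 430 − 353 = 77.
From column 4, 430 − (89 + 82 + 76 + 95) gives (2,4) = 88.
Anti-diagonal must total 430; the given cells sum to 344, so (3,3) = 86.
Row 1 needs 430; the known cells sum to 332, so (1,3) = 98.
Row 3: 94 + 90 + 86 + 82 + ? = 430, so (3,5) = 78.
The remaining cell in main diagonal is (5,5) = 430 − 339 = 91.
The remaining cell in row 5 is (5,3) = 430 − 356 = 74.
Column 3: 98 + 86 + 80 + 74 + ? = 430, so (2,3) = 92.
Column 5 must total 430; the given cells sum to 351, so (2,5) = 79.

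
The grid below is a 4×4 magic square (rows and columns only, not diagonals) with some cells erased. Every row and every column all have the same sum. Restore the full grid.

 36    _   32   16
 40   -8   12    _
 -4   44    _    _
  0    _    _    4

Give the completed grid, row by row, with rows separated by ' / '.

Column 1 is already complete: 36 + 40 + -4 + 0 = 72, so that is the magic constant.
From row 1, 72 − (36 + 32 + 16) gives (1,2) = -12.
Row 2: 40 + (-8) + 12 + ? = 72, so (2,4) = 28.
Column 2 must total 72; the given cells sum to 24, so (4,2) = 48.
Column 4 must total 72; the given cells sum to 48, so (3,4) = 24.
Row 3: -4 + 44 + 24 + ? = 72, so (3,3) = 8.
The remaining cell in row 4 is (4,3) = 72 − 52 = 20.

36 -12 32 16 / 40 -8 12 28 / -4 44 8 24 / 0 48 20 4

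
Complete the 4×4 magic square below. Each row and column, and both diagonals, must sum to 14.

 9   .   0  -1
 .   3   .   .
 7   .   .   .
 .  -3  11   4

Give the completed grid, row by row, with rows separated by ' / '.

Row 1 needs 14; the known cells sum to 8, so (1,2) = 6.
From row 4, 14 − (-3 + 11 + 4) gives (4,1) = 2.
Column 1 needs 14; the known cells sum to 18, so (2,1) = -4.
Column 2 needs 14; the known cells sum to 6, so (3,2) = 8.
Main diagonal needs 14; the known cells sum to 16, so (3,3) = -2.
Anti-diagonal needs 14; the known cells sum to 9, so (2,3) = 5.
Using row 2: -4 + 3 + 5 + ? → (2,4) = 14 − 4 = 10.
Row 3 must total 14; the given cells sum to 13, so (3,4) = 1.

9 6 0 -1 / -4 3 5 10 / 7 8 -2 1 / 2 -3 11 4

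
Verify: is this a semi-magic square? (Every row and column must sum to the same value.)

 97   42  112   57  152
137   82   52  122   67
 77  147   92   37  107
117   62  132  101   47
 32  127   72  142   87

No — column 4 sums to 459 but column 1 sums to 460.

Row 1: 97 + 42 + 112 + 57 + 152 = 460.
Row 2: 137 + 82 + 52 + 122 + 67 = 460.
Row 3: 77 + 147 + 92 + 37 + 107 = 460.
Row 4: 117 + 62 + 132 + 101 + 47 = 459.
Row 5: 32 + 127 + 72 + 142 + 87 = 460.
Column 1: 97 + 137 + 77 + 117 + 32 = 460.
Column 2: 42 + 82 + 147 + 62 + 127 = 460.
Column 3: 112 + 52 + 92 + 132 + 72 = 460.
Column 4: 57 + 122 + 37 + 101 + 142 = 459.
Column 5: 152 + 67 + 107 + 47 + 87 = 460.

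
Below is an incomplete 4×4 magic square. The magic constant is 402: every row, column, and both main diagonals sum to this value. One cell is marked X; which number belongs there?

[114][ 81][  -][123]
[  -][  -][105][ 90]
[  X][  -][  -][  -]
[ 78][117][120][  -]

111

Using row 1: 114 + 81 + 123 + ? → (1,3) = 402 − 318 = 84.
Row 4: 78 + 117 + 120 + ? = 402, so (4,4) = 87.
The remaining cell in column 3 is (3,3) = 402 − 309 = 93.
Column 4 must total 402; the given cells sum to 300, so (3,4) = 102.
The remaining cell in main diagonal is (2,2) = 402 − 294 = 108.
Using anti-diagonal: 123 + 105 + 78 + ? → (3,2) = 402 − 306 = 96.
The remaining cell in row 2 is (2,1) = 402 − 303 = 99.
Row 3 must total 402; the given cells sum to 291, so (3,1) = 111.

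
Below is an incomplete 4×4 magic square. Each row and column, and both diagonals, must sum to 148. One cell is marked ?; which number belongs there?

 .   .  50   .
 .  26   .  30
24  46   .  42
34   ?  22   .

Row 3 needs 148; the known cells sum to 112, so (3,3) = 36.
Column 3 must total 148; the given cells sum to 108, so (2,3) = 40.
Anti-diagonal: 40 + 46 + 34 + ? = 148, so (1,4) = 28.
Row 2 must total 148; the given cells sum to 96, so (2,1) = 52.
The remaining cell in column 1 is (1,1) = 148 − 110 = 38.
Column 4 needs 148; the known cells sum to 100, so (4,4) = 48.
Row 1: 38 + 50 + 28 + ? = 148, so (1,2) = 32.
From row 4, 148 − (34 + 22 + 48) gives (4,2) = 44.

44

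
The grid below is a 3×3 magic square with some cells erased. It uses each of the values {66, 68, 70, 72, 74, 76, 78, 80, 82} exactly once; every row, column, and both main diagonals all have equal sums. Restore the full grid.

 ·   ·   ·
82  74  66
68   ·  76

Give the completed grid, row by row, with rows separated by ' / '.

72 70 80 / 82 74 66 / 68 78 76

The 9 entries sum to 666, so each line sums to 666/3 = 222.
Row 3 must total 222; the given cells sum to 144, so (3,2) = 78.
The remaining cell in column 1 is (1,1) = 222 − 150 = 72.
From column 2, 222 − (74 + 78) gives (1,2) = 70.
Using column 3: 66 + 76 + ? → (1,3) = 222 − 142 = 80.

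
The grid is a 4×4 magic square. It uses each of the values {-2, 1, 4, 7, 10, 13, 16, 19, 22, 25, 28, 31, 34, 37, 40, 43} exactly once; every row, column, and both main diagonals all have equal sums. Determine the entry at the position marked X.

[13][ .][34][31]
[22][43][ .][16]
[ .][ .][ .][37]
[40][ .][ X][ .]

The 16 entries sum to 328, so each line sums to 328/4 = 82.
Row 1: 13 + 34 + 31 + ? = 82, so (1,2) = 4.
Row 2: 22 + 43 + 16 + ? = 82, so (2,3) = 1.
Column 1 must total 82; the given cells sum to 75, so (3,1) = 7.
The remaining cell in column 4 is (4,4) = 82 − 84 = -2.
The remaining cell in main diagonal is (3,3) = 82 − 54 = 28.
Anti-diagonal: 31 + 1 + 40 + ? = 82, so (3,2) = 10.
Column 2: 4 + 43 + 10 + ? = 82, so (4,2) = 25.
Column 3 needs 82; the known cells sum to 63, so (4,3) = 19.

19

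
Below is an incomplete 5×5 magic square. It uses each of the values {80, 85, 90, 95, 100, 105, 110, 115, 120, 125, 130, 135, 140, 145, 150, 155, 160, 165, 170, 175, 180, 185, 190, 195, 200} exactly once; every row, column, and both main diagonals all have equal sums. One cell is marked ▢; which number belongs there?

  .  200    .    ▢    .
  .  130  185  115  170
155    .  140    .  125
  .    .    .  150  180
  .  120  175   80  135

The 25 entries sum to 3500, so each line sums to 3500/5 = 700.
Row 2 must total 700; the given cells sum to 600, so (2,1) = 100.
From row 5, 700 − (120 + 175 + 80 + 135) gives (5,1) = 190.
Column 5: 170 + 125 + 180 + 135 + ? = 700, so (1,5) = 90.
The remaining cell in main diagonal is (1,1) = 700 − 555 = 145.
Anti-diagonal needs 700; the known cells sum to 535, so (4,2) = 165.
Column 1: 145 + 100 + 155 + 190 + ? = 700, so (4,1) = 110.
Column 2 must total 700; the given cells sum to 615, so (3,2) = 85.
From row 3, 700 − (155 + 85 + 140 + 125) gives (3,4) = 195.
Using row 4: 110 + 165 + 150 + 180 + ? → (4,3) = 700 − 605 = 95.
The remaining cell in column 3 is (1,3) = 700 − 595 = 105.
The remaining cell in column 4 is (1,4) = 700 − 540 = 160.

160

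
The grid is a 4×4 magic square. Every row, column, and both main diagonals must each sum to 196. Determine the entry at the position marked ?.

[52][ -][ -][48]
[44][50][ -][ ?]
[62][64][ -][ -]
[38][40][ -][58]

56

Row 4 needs 196; the known cells sum to 136, so (4,3) = 60.
Using column 2: 50 + 64 + 40 + ? → (1,2) = 196 − 154 = 42.
Main diagonal must total 196; the given cells sum to 160, so (3,3) = 36.
Anti-diagonal needs 196; the known cells sum to 150, so (2,3) = 46.
Row 1: 52 + 42 + 48 + ? = 196, so (1,3) = 54.
Row 2: 44 + 50 + 46 + ? = 196, so (2,4) = 56.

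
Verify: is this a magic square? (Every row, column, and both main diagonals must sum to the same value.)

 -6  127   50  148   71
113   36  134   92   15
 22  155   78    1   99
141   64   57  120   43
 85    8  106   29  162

Row 1: -6 + 127 + 50 + 148 + 71 = 390.
Row 2: 113 + 36 + 134 + 92 + 15 = 390.
Row 3: 22 + 155 + 78 + 1 + 99 = 355.
Row 4: 141 + 64 + 57 + 120 + 43 = 425.
Row 5: 85 + 8 + 106 + 29 + 162 = 390.
Column 1: -6 + 113 + 22 + 141 + 85 = 355.
Column 2: 127 + 36 + 155 + 64 + 8 = 390.
Column 3: 50 + 134 + 78 + 57 + 106 = 425.
Column 4: 148 + 92 + 1 + 120 + 29 = 390.
Column 5: 71 + 15 + 99 + 43 + 162 = 390.
Main diagonal: -6 + 36 + 78 + 120 + 162 = 390.
Anti-diagonal: 71 + 92 + 78 + 64 + 85 = 390.

No — row 3 sums to 355 but row 4 sums to 425.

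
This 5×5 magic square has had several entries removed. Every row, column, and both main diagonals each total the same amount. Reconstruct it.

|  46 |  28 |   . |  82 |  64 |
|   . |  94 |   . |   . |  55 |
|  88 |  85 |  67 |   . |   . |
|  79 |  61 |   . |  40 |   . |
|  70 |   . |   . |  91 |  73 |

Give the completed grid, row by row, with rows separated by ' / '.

Main diagonal is already complete: 46 + 94 + 67 + 40 + 73 = 320, so that is the magic constant.
Row 1: 46 + 28 + 82 + 64 + ? = 320, so (1,3) = 100.
Column 1 needs 320; the known cells sum to 283, so (2,1) = 37.
Column 2: 28 + 94 + 85 + 61 + ? = 320, so (5,2) = 52.
Anti-diagonal: 64 + 67 + 61 + 70 + ? = 320, so (2,4) = 58.
From row 2, 320 − (37 + 94 + 58 + 55) gives (2,3) = 76.
From row 5, 320 − (70 + 52 + 91 + 73) gives (5,3) = 34.
Column 3: 100 + 76 + 67 + 34 + ? = 320, so (4,3) = 43.
The remaining cell in column 4 is (3,4) = 320 − 271 = 49.
From row 3, 320 − (88 + 85 + 67 + 49) gives (3,5) = 31.
Row 4: 79 + 61 + 43 + 40 + ? = 320, so (4,5) = 97.

46 28 100 82 64 / 37 94 76 58 55 / 88 85 67 49 31 / 79 61 43 40 97 / 70 52 34 91 73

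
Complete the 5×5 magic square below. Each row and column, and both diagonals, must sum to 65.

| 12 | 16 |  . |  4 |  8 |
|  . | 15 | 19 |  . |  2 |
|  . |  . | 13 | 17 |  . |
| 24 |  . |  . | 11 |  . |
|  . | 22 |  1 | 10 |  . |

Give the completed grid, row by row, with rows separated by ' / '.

Using row 1: 12 + 16 + 4 + 8 + ? → (1,3) = 65 − 40 = 25.
Using column 3: 25 + 19 + 13 + 1 + ? → (4,3) = 65 − 58 = 7.
Column 4 needs 65; the known cells sum to 42, so (2,4) = 23.
Using main diagonal: 12 + 15 + 13 + 11 + ? → (5,5) = 65 − 51 = 14.
Row 2 needs 65; the known cells sum to 59, so (2,1) = 6.
The remaining cell in row 5 is (5,1) = 65 − 47 = 18.
The remaining cell in column 1 is (3,1) = 65 − 60 = 5.
Anti-diagonal: 8 + 23 + 13 + 18 + ? = 65, so (4,2) = 3.
Row 4 needs 65; the known cells sum to 45, so (4,5) = 20.
Column 2 must total 65; the given cells sum to 56, so (3,2) = 9.
The remaining cell in column 5 is (3,5) = 65 − 44 = 21.

12 16 25 4 8 / 6 15 19 23 2 / 5 9 13 17 21 / 24 3 7 11 20 / 18 22 1 10 14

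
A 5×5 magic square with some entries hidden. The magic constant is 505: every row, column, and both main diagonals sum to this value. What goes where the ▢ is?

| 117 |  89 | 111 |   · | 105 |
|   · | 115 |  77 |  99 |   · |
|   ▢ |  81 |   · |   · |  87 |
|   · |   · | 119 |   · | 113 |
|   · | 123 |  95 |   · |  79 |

Using row 1: 117 + 89 + 111 + 105 + ? → (1,4) = 505 − 422 = 83.
The remaining cell in column 2 is (4,2) = 505 − 408 = 97.
From column 3, 505 − (111 + 77 + 119 + 95) gives (3,3) = 103.
Column 5: 105 + 87 + 113 + 79 + ? = 505, so (2,5) = 121.
Main diagonal needs 505; the known cells sum to 414, so (4,4) = 91.
Using anti-diagonal: 105 + 99 + 103 + 97 + ? → (5,1) = 505 − 404 = 101.
Using row 2: 115 + 77 + 99 + 121 + ? → (2,1) = 505 − 412 = 93.
From row 4, 505 − (97 + 119 + 91 + 113) gives (4,1) = 85.
The remaining cell in row 5 is (5,4) = 505 − 398 = 107.
The remaining cell in column 1 is (3,1) = 505 − 396 = 109.

109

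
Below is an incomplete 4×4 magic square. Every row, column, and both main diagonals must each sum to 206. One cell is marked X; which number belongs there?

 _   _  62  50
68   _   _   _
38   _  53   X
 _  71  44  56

41

Row 4 needs 206; the known cells sum to 171, so (4,1) = 35.
Column 1 needs 206; the known cells sum to 141, so (1,1) = 65.
The remaining cell in column 3 is (2,3) = 206 − 159 = 47.
Main diagonal needs 206; the known cells sum to 174, so (2,2) = 32.
Using anti-diagonal: 50 + 47 + 35 + ? → (3,2) = 206 − 132 = 74.
Row 1: 65 + 62 + 50 + ? = 206, so (1,2) = 29.
Row 2: 68 + 32 + 47 + ? = 206, so (2,4) = 59.
Row 3 must total 206; the given cells sum to 165, so (3,4) = 41.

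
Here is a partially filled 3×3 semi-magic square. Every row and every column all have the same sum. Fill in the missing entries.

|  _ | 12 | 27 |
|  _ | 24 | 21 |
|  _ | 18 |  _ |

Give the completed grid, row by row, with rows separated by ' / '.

Column 2 is already complete: 12 + 24 + 18 = 54, so that is the magic constant.
From row 1, 54 − (12 + 27) gives (1,1) = 15.
Row 2 needs 54; the known cells sum to 45, so (2,1) = 9.
Column 1: 15 + 9 + ? = 54, so (3,1) = 30.
Column 3 needs 54; the known cells sum to 48, so (3,3) = 6.

15 12 27 / 9 24 21 / 30 18 6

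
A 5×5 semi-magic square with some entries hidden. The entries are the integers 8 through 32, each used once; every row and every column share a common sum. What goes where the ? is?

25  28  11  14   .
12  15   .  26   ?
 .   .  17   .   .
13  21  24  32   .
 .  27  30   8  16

The entries are 8 through 32, which sum to 500, so each line sums to 500/5 = 100.
Row 1 needs 100; the known cells sum to 78, so (1,5) = 22.
Row 4 must total 100; the given cells sum to 90, so (4,5) = 10.
Using row 5: 27 + 30 + 8 + 16 + ? → (5,1) = 100 − 81 = 19.
From column 1, 100 − (25 + 12 + 13 + 19) gives (3,1) = 31.
Using column 2: 28 + 15 + 21 + 27 + ? → (3,2) = 100 − 91 = 9.
The remaining cell in column 3 is (2,3) = 100 − 82 = 18.
From column 4, 100 − (14 + 26 + 32 + 8) gives (3,4) = 20.
Row 2 must total 100; the given cells sum to 71, so (2,5) = 29.

29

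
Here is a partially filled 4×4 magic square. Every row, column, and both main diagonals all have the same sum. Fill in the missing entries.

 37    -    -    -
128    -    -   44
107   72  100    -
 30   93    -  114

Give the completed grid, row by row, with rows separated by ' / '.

37 86 58 121 / 128 51 79 44 / 107 72 100 23 / 30 93 65 114

Column 1 is already complete: 37 + 128 + 107 + 30 = 302, so that is the magic constant.
Using row 3: 107 + 72 + 100 + ? → (3,4) = 302 − 279 = 23.
Row 4: 30 + 93 + 114 + ? = 302, so (4,3) = 65.
Column 4: 44 + 23 + 114 + ? = 302, so (1,4) = 121.
Using main diagonal: 37 + 100 + 114 + ? → (2,2) = 302 − 251 = 51.
Anti-diagonal needs 302; the known cells sum to 223, so (2,3) = 79.
The remaining cell in column 2 is (1,2) = 302 − 216 = 86.
Column 3: 79 + 100 + 65 + ? = 302, so (1,3) = 58.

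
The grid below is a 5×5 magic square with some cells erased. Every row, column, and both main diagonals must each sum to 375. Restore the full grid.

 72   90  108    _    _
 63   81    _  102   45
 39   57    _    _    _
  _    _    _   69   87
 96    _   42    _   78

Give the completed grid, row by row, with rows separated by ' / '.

Row 2: 63 + 81 + 102 + 45 + ? = 375, so (2,3) = 84.
Column 1 needs 375; the known cells sum to 270, so (4,1) = 105.
Main diagonal: 72 + 81 + 69 + 78 + ? = 375, so (3,3) = 75.
The remaining cell in column 3 is (4,3) = 375 − 309 = 66.
Row 4 must total 375; the given cells sum to 327, so (4,2) = 48.
Column 2 needs 375; the known cells sum to 276, so (5,2) = 99.
Anti-diagonal must total 375; the given cells sum to 321, so (1,5) = 54.
Row 1 must total 375; the given cells sum to 324, so (1,4) = 51.
Row 5: 96 + 99 + 42 + 78 + ? = 375, so (5,4) = 60.
Column 4: 51 + 102 + 69 + 60 + ? = 375, so (3,4) = 93.
Column 5 must total 375; the given cells sum to 264, so (3,5) = 111.

72 90 108 51 54 / 63 81 84 102 45 / 39 57 75 93 111 / 105 48 66 69 87 / 96 99 42 60 78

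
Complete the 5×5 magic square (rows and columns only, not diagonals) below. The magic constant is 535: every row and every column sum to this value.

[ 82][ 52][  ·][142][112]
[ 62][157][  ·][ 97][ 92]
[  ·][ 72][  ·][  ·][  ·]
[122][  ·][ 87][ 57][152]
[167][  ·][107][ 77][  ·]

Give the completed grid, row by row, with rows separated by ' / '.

Row 1: 82 + 52 + 142 + 112 + ? = 535, so (1,3) = 147.
Row 2 needs 535; the known cells sum to 408, so (2,3) = 127.
Using row 4: 122 + 87 + 57 + 152 + ? → (4,2) = 535 − 418 = 117.
Column 1 must total 535; the given cells sum to 433, so (3,1) = 102.
The remaining cell in column 2 is (5,2) = 535 − 398 = 137.
Column 3 needs 535; the known cells sum to 468, so (3,3) = 67.
Using column 4: 142 + 97 + 57 + 77 + ? → (3,4) = 535 − 373 = 162.
The remaining cell in row 3 is (3,5) = 535 − 403 = 132.
From row 5, 535 − (167 + 137 + 107 + 77) gives (5,5) = 47.

82 52 147 142 112 / 62 157 127 97 92 / 102 72 67 162 132 / 122 117 87 57 152 / 167 137 107 77 47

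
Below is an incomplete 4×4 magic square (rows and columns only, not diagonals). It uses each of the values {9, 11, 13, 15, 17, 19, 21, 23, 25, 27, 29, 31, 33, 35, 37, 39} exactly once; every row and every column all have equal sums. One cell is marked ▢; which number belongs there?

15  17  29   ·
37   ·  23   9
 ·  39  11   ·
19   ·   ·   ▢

31

The 16 entries sum to 384, so each line sums to 384/4 = 96.
Row 1: 15 + 17 + 29 + ? = 96, so (1,4) = 35.
From row 2, 96 − (37 + 23 + 9) gives (2,2) = 27.
Column 1 needs 96; the known cells sum to 71, so (3,1) = 25.
Using column 2: 17 + 27 + 39 + ? → (4,2) = 96 − 83 = 13.
Column 3 needs 96; the known cells sum to 63, so (4,3) = 33.
From row 3, 96 − (25 + 39 + 11) gives (3,4) = 21.
Row 4 must total 96; the given cells sum to 65, so (4,4) = 31.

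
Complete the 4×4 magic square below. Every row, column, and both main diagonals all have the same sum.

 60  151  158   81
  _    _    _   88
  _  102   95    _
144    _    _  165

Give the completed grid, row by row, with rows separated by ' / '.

60 151 158 81 / 109 130 123 88 / 137 102 95 116 / 144 67 74 165

Row 1 is already complete: 60 + 151 + 158 + 81 = 450, so that is the magic constant.
Column 4 needs 450; the known cells sum to 334, so (3,4) = 116.
Using main diagonal: 60 + 95 + 165 + ? → (2,2) = 450 − 320 = 130.
Anti-diagonal must total 450; the given cells sum to 327, so (2,3) = 123.
Row 2 must total 450; the given cells sum to 341, so (2,1) = 109.
Row 3: 102 + 95 + 116 + ? = 450, so (3,1) = 137.
Column 2 must total 450; the given cells sum to 383, so (4,2) = 67.
Column 3: 158 + 123 + 95 + ? = 450, so (4,3) = 74.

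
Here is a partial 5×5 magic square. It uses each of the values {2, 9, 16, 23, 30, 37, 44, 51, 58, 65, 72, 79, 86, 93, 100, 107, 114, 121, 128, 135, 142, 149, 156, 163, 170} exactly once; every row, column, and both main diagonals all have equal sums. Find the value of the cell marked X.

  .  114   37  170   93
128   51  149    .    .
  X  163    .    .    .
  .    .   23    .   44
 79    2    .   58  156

The 25 entries sum to 2150, so each line sums to 2150/5 = 430.
Row 1: 114 + 37 + 170 + 93 + ? = 430, so (1,1) = 16.
Row 5: 79 + 2 + 58 + 156 + ? = 430, so (5,3) = 135.
Column 2: 114 + 51 + 163 + 2 + ? = 430, so (4,2) = 100.
Column 3: 37 + 149 + 23 + 135 + ? = 430, so (3,3) = 86.
Main diagonal must total 430; the given cells sum to 309, so (4,4) = 121.
From anti-diagonal, 430 − (93 + 86 + 100 + 79) gives (2,4) = 72.
Using row 2: 128 + 51 + 149 + 72 + ? → (2,5) = 430 − 400 = 30.
The remaining cell in row 4 is (4,1) = 430 − 288 = 142.
Column 1 must total 430; the given cells sum to 365, so (3,1) = 65.

65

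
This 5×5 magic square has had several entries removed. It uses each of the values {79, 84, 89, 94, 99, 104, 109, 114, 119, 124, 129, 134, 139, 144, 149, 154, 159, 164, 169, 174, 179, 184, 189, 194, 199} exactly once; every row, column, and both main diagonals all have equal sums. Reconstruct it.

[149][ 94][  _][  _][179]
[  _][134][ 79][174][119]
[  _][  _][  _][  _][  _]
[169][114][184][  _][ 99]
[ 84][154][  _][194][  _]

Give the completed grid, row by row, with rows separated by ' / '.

The 25 entries sum to 3475, so each line sums to 3475/5 = 695.
Row 2 must total 695; the given cells sum to 506, so (2,1) = 189.
Using row 4: 169 + 114 + 184 + 99 + ? → (4,4) = 695 − 566 = 129.
From column 1, 695 − (149 + 189 + 169 + 84) gives (3,1) = 104.
From column 2, 695 − (94 + 134 + 114 + 154) gives (3,2) = 199.
From anti-diagonal, 695 − (179 + 174 + 114 + 84) gives (3,3) = 144.
The remaining cell in main diagonal is (5,5) = 695 − 556 = 139.
Row 5 must total 695; the given cells sum to 571, so (5,3) = 124.
The remaining cell in column 3 is (1,3) = 695 − 531 = 164.
From column 5, 695 − (179 + 119 + 99 + 139) gives (3,5) = 159.
Using row 1: 149 + 94 + 164 + 179 + ? → (1,4) = 695 − 586 = 109.
From row 3, 695 − (104 + 199 + 144 + 159) gives (3,4) = 89.

149 94 164 109 179 / 189 134 79 174 119 / 104 199 144 89 159 / 169 114 184 129 99 / 84 154 124 194 139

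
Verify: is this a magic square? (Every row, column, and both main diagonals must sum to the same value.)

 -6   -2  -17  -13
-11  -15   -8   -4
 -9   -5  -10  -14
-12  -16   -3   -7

Yes

Row 1: -6 + (-2) + (-17) + (-13) = -38.
Row 2: -11 + (-15) + (-8) + (-4) = -38.
Row 3: -9 + (-5) + (-10) + (-14) = -38.
Row 4: -12 + (-16) + (-3) + (-7) = -38.
Column 1: -6 + (-11) + (-9) + (-12) = -38.
Column 2: -2 + (-15) + (-5) + (-16) = -38.
Column 3: -17 + (-8) + (-10) + (-3) = -38.
Column 4: -13 + (-4) + (-14) + (-7) = -38.
Main diagonal: -6 + (-15) + (-10) + (-7) = -38.
Anti-diagonal: -13 + (-8) + (-5) + (-12) = -38.
All lines sum to -38.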